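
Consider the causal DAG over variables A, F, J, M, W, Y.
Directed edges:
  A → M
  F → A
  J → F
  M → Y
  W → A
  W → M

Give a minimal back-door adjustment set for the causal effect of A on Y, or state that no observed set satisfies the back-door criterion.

A→Y: minimal back-door set {W}.

desc(A)\{A}={M,Y}; candidates ⊆ {F,J,W}.
size 0: {}; under {} A still reaches {F,J,M,W,Y} ∋ Y.
{W}: A⊥Y given {W} in G with A→· removed — back-door holds.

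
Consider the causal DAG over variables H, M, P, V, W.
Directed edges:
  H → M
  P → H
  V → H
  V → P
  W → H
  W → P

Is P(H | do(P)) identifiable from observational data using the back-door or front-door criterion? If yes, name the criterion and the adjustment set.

desc(P)\{P}={H,M}; candidates ⊆ {V,W}.
size 0: {}; under {} P still reaches {H,M,V,W} ∋ H.
size 1: {V}, {W}; under {V} P still reaches {H,M,W} ∋ H.
{V,W}: P⊥H given {V,W} in G with P→· removed — back-door holds.
P(H|do(P)) = Σ_{V,W} P(H|P,V,W)·P(V,W).

P(H|do(P)): backdoor, adjust for {V, W}.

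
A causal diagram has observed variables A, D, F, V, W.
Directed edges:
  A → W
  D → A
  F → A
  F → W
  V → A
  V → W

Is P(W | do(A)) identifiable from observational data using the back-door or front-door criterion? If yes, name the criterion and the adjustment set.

P(W|do(A)): backdoor, adjust for {F, V}.

desc(A)\{A}={W}; candidates ⊆ {D,F,V}.
size 0: {}; under {} A still reaches {D,F,V,W} ∋ W.
size 1: {D}, {F}, {V}; under {D} A still reaches {F,V,W} ∋ W.
{F,V}: A⊥W given {F,V} in G with A→· removed — back-door holds.
P(W|do(A)) = Σ_{F,V} P(W|A,F,V)·P(F,V).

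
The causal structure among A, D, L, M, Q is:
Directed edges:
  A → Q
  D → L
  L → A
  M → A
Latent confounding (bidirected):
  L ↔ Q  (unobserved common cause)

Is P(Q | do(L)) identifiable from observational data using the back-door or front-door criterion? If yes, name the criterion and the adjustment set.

desc(L)\{L}={A,Q}; candidates ⊆ {D,M}.
L↔Q: latent back-door arc(s) into L.
size 0: {}; under {} L still reaches {D,Q} ∋ Q.
size 1: {D}, {M}; under {D} L still reaches {Q} ∋ Q.
size 2: {D,M}; under {D,M} L still reaches {Q} ∋ Q.
L↔Q cannot be blocked by any observed set — no back-door set.
{A}: (i) intercepts every directed L→Q path; (ii) no back-door L→{A}; (iii) {L} blocks every back-door {A}→Q. Front-door holds.
P(Q|do(L)) = Σ_{A} P(A|L) Σ_{L'} P(Q|A,L')P(L').

P(Q|do(L)): frontdoor, adjust for {A}.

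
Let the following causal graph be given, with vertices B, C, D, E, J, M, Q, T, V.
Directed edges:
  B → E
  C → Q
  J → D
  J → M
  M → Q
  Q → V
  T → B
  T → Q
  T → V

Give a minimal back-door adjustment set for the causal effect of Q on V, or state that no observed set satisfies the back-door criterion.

Q→V: minimal back-door set {T}.

desc(Q)\{Q}={V}; candidates ⊆ {B,C,D,E,J,M,T}.
size 0: {}; under {} Q still reaches {B,C,D,E,J,M,T,V} ∋ V.
{T}: Q⊥V given {T} in G with Q→· removed — back-door holds.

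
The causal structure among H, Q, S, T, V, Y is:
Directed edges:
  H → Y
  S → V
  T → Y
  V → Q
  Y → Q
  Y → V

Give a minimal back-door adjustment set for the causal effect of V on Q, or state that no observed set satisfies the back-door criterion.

desc(V)\{V}={Q}; candidates ⊆ {H,S,T,Y}.
size 0: {}; under {} V still reaches {H,Q,S,T,Y} ∋ Q.
{Y}: V⊥Q given {Y} in G with V→· removed — back-door holds.

V→Q: minimal back-door set {Y}.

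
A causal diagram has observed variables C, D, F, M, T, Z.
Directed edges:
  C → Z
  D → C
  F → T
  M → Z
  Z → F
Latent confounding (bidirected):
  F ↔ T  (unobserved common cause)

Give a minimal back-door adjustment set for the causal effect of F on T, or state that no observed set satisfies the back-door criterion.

desc(F)\{F}={T}; candidates ⊆ {C,D,M,Z}.
F↔T: latent back-door arc(s) into F.
size 0: {}; under {} F still reaches {C,D,M,T,Z} ∋ T.
size 1: {C}, {D}, {M} …(+1); under {C} F still reaches {M,T,Z} ∋ T.
size 2: {C,D}, {C,M}, {C,Z} …(+3); under {C,D} F still reaches {M,T,Z} ∋ T.
F↔T cannot be blocked by any observed set — no back-door set.

F→T: no observed back-door set.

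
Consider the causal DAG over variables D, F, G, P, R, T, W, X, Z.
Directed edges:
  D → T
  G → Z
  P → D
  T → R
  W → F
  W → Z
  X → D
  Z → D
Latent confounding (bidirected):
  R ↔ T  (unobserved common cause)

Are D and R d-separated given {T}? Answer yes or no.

Bayes-Ball from D | {T} reaches {F,G,P,R,W,X,Z}.
R ∈ reach(D|{T}) ⇒ D ⊥̸ R | {T}.

No — D and R are d-connected given {T}.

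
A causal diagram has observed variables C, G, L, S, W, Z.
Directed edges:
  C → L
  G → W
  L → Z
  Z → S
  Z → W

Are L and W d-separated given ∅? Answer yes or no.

No — L and W are d-connected given ∅.

Bayes-Ball from L | ∅ reaches {C,S,W,Z}.
W ∈ reach(L|∅) ⇒ L ⊥̸ W | ∅.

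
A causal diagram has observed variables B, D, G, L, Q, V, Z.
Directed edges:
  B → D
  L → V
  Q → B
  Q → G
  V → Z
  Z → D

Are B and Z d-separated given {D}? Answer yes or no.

Bayes-Ball from B | {D} reaches {G,L,Q,V,Z}.
Z ∈ reach(B|{D}) ⇒ B ⊥̸ Z | {D}.

No — B and Z are d-connected given {D}.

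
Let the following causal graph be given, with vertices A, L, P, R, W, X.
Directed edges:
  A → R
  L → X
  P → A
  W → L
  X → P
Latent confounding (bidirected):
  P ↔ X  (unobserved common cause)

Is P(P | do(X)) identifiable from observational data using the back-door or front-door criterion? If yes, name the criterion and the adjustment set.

P(P|do(X)): not identifiable (no BD/FD set).

desc(X)\{X}={A,P,R}; candidates ⊆ {L,W}.
X↔P: latent back-door arc(s) into X.
size 0: {}; under {} X still reaches {A,L,P,R,W} ∋ P.
size 1: {L}, {W}; under {L} X still reaches {A,P,R} ∋ P.
size 2: {L,W}; under {L,W} X still reaches {A,P,R} ∋ P.
X↔P cannot be blocked by any observed set — no back-door set.
No mediator lies on a directed X→…→P path.
Neither criterion identifies P(P|do(X)) in this graph.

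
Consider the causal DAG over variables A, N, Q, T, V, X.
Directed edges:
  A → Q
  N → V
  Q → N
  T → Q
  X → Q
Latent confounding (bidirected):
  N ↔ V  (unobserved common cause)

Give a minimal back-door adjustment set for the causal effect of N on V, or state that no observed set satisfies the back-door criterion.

N→V: no observed back-door set.

desc(N)\{N}={V}; candidates ⊆ {A,Q,T,X}.
N↔V: latent back-door arc(s) into N.
size 0: {}; under {} N still reaches {A,Q,T,V,X} ∋ V.
size 1: {A}, {Q}, {T} …(+1); under {A} N still reaches {Q,T,V,X} ∋ V.
size 2: {A,Q}, {A,T}, {A,X} …(+3); under {A,Q} N still reaches {V} ∋ V.
N↔V cannot be blocked by any observed set — no back-door set.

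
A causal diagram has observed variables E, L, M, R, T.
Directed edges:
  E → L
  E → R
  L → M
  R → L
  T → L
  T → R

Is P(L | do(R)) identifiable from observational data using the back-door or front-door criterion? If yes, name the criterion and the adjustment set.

P(L|do(R)): backdoor, adjust for {E, T}.

desc(R)\{R}={L,M}; candidates ⊆ {E,T}.
size 0: {}; under {} R still reaches {E,L,M,T} ∋ L.
size 1: {E}, {T}; under {E} R still reaches {L,M,T} ∋ L.
{E,T}: R⊥L given {E,T} in G with R→· removed — back-door holds.
P(L|do(R)) = Σ_{E,T} P(L|R,E,T)·P(E,T).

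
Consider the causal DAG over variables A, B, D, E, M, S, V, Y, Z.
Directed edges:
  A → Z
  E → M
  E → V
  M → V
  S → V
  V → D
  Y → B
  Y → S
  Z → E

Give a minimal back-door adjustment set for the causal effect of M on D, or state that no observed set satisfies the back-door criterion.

M→D: minimal back-door set {E}.

desc(M)\{M}={D,V}; candidates ⊆ {A,B,E,S,Y,Z}.
size 0: {}; under {} M still reaches {A,D,E,V,Z} ∋ D.
{E}: M⊥D given {E} in G with M→· removed — back-door holds.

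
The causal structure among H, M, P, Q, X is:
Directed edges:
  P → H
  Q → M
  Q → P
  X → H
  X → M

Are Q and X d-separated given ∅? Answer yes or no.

Yes — Q ⊥ X | ∅.

Bayes-Ball from Q | ∅ reaches {H,M,P}.
X ∉ reach(Q|∅) ⇒ Q ⊥ X | ∅.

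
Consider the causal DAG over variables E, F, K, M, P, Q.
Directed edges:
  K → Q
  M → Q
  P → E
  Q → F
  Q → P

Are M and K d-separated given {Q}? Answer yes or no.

Bayes-Ball from M | {Q} reaches {K}.
K ∈ reach(M|{Q}) ⇒ M ⊥̸ K | {Q}.

No — M and K are d-connected given {Q}.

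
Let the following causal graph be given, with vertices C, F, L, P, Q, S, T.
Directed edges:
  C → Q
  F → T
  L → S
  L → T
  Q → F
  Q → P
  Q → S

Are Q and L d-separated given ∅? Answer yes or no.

Yes — Q ⊥ L | ∅.

Bayes-Ball from Q | ∅ reaches {C,F,P,S,T}.
L ∉ reach(Q|∅) ⇒ Q ⊥ L | ∅.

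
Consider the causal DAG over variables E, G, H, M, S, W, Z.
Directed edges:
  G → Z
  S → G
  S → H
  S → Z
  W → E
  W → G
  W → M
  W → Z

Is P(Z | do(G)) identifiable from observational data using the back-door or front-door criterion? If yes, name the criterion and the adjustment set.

desc(G)\{G}={Z}; candidates ⊆ {E,H,M,S,W}.
size 0: {}; under {} G still reaches {E,H,M,S,W,Z} ∋ Z.
size 1: {E}, {H}, {M} …(+2); under {E} G still reaches {H,M,S,W,Z} ∋ Z.
{S,W}: G⊥Z given {S,W} in G with G→· removed — back-door holds.
P(Z|do(G)) = Σ_{S,W} P(Z|G,S,W)·P(S,W).

P(Z|do(G)): backdoor, adjust for {S, W}.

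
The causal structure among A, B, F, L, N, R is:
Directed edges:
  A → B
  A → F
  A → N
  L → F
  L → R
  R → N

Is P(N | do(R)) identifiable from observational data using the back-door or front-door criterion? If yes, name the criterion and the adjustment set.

desc(R)\{R}={N}; candidates ⊆ {A,B,F,L}.
∅: R⊥N given ∅ in G with R→· removed — back-door holds.
P(N|do(R)) = P(N|R) — no adjustment needed.

P(N|do(R)): backdoor, adjust for ∅.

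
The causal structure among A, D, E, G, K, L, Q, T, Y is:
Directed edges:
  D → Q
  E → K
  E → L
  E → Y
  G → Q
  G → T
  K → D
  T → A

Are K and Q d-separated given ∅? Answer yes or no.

Bayes-Ball from K | ∅ reaches {D,E,L,Q,Y}.
Q ∈ reach(K|∅) ⇒ K ⊥̸ Q | ∅.

No — K and Q are d-connected given ∅.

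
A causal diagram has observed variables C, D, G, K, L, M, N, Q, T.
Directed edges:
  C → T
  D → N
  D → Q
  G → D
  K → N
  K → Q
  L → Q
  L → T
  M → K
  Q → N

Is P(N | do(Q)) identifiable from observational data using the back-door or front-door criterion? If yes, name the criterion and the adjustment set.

desc(Q)\{Q}={N}; candidates ⊆ {C,D,G,K,L,M,T}.
size 0: {}; under {} Q still reaches {D,G,K,L,M,N,T} ∋ N.
size 1: {C}, {D}, {G} …(+4); under {C} Q still reaches {D,G,K,L,M,N,T} ∋ N.
{D,K}: Q⊥N given {D,K} in G with Q→· removed — back-door holds.
P(N|do(Q)) = Σ_{D,K} P(N|Q,D,K)·P(D,K).

P(N|do(Q)): backdoor, adjust for {D, K}.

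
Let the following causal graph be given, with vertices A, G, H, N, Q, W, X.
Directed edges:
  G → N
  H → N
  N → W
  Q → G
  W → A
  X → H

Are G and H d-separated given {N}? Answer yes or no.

Bayes-Ball from G | {N} reaches {H,Q,X}.
H ∈ reach(G|{N}) ⇒ G ⊥̸ H | {N}.

No — G and H are d-connected given {N}.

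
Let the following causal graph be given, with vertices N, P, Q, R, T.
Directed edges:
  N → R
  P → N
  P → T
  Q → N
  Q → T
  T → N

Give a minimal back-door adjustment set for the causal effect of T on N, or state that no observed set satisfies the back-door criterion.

T→N: minimal back-door set {P, Q}.

desc(T)\{T}={N,R}; candidates ⊆ {P,Q}.
size 0: {}; under {} T still reaches {N,P,Q,R} ∋ N.
size 1: {P}, {Q}; under {P} T still reaches {N,Q,R} ∋ N.
{P,Q}: T⊥N given {P,Q} in G with T→· removed — back-door holds.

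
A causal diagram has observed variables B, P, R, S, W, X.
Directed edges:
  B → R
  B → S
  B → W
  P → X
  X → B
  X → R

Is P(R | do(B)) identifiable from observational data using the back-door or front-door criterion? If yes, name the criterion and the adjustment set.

desc(B)\{B}={R,S,W}; candidates ⊆ {P,X}.
size 0: {}; under {} B still reaches {P,R,X} ∋ R.
{X}: B⊥R given {X} in G with B→· removed — back-door holds.
P(R|do(B)) = Σ_{X} P(R|B,X)·P(X).

P(R|do(B)): backdoor, adjust for {X}.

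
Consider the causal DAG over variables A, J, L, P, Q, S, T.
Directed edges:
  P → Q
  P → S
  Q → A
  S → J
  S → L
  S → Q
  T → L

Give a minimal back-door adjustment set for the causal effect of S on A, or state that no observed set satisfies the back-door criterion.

desc(S)\{S}={A,J,L,Q}; candidates ⊆ {P,T}.
size 0: {}; under {} S still reaches {A,P,Q} ∋ A.
{P}: S⊥A given {P} in G with S→· removed — back-door holds.

S→A: minimal back-door set {P}.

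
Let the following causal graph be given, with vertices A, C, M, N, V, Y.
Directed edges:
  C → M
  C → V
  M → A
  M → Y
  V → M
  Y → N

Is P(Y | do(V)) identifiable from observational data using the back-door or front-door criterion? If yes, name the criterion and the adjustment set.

desc(V)\{V}={A,M,N,Y}; candidates ⊆ {C}.
size 0: {}; under {} V still reaches {A,C,M,N,Y} ∋ Y.
{C}: V⊥Y given {C} in G with V→· removed — back-door holds.
P(Y|do(V)) = Σ_{C} P(Y|V,C)·P(C).

P(Y|do(V)): backdoor, adjust for {C}.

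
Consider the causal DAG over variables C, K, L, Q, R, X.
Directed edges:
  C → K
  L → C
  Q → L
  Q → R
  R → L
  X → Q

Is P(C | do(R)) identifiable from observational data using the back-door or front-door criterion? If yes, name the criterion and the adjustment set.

desc(R)\{R}={C,K,L}; candidates ⊆ {Q,X}.
size 0: {}; under {} R still reaches {C,K,L,Q,X} ∋ C.
{Q}: R⊥C given {Q} in G with R→· removed — back-door holds.
P(C|do(R)) = Σ_{Q} P(C|R,Q)·P(Q).

P(C|do(R)): backdoor, adjust for {Q}.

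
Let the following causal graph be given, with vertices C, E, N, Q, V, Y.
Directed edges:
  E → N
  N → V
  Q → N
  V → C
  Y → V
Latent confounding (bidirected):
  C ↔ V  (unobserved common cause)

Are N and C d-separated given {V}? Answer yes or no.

No — N and C are d-connected given {V}.

Bayes-Ball from N | {V} reaches {C,E,Q,Y}.
C ∈ reach(N|{V}) ⇒ N ⊥̸ C | {V}.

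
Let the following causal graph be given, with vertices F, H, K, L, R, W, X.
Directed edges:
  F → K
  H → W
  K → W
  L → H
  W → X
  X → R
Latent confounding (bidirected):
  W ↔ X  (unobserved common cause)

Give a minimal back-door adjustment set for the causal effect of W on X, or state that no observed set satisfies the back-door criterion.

desc(W)\{W}={R,X}; candidates ⊆ {F,H,K,L}.
W↔X: latent back-door arc(s) into W.
size 0: {}; under {} W still reaches {F,H,K,L,R,X} ∋ X.
size 1: {F}, {H}, {K} …(+1); under {F} W still reaches {H,K,L,R,X} ∋ X.
size 2: {F,H}, {F,K}, {F,L} …(+3); under {F,H} W still reaches {K,R,X} ∋ X.
W↔X cannot be blocked by any observed set — no back-door set.

W→X: no observed back-door set.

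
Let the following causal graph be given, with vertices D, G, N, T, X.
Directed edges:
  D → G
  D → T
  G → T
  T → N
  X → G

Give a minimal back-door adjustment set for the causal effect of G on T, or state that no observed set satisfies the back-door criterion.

desc(G)\{G}={N,T}; candidates ⊆ {D,X}.
size 0: {}; under {} G still reaches {D,N,T,X} ∋ T.
{D}: G⊥T given {D} in G with G→· removed — back-door holds.

G→T: minimal back-door set {D}.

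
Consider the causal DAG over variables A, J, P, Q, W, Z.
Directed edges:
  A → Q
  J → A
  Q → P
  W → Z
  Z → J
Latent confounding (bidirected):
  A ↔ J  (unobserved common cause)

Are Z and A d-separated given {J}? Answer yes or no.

No — Z and A are d-connected given {J}.

Bayes-Ball from Z | {J} reaches {A,P,Q,W}.
A ∈ reach(Z|{J}) ⇒ Z ⊥̸ A | {J}.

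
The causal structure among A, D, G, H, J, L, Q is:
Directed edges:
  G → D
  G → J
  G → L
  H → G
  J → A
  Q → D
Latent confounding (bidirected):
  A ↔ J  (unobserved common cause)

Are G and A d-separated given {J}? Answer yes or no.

No — G and A are d-connected given {J}.

Bayes-Ball from G | {J} reaches {A,D,H,L}.
A ∈ reach(G|{J}) ⇒ G ⊥̸ A | {J}.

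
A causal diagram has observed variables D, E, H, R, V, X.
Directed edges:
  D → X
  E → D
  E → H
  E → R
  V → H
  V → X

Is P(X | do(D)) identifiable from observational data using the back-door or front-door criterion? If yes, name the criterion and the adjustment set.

desc(D)\{D}={X}; candidates ⊆ {E,H,R,V}.
∅: D⊥X given ∅ in G with D→· removed — back-door holds.
P(X|do(D)) = P(X|D) — no adjustment needed.

P(X|do(D)): backdoor, adjust for ∅.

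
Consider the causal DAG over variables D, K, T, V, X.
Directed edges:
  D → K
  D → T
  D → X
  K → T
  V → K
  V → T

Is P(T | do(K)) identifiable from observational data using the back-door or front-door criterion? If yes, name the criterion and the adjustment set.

P(T|do(K)): backdoor, adjust for {D, V}.

desc(K)\{K}={T}; candidates ⊆ {D,V,X}.
size 0: {}; under {} K still reaches {D,T,V,X} ∋ T.
size 1: {D}, {V}, {X}; under {D} K still reaches {T,V} ∋ T.
{D,V}: K⊥T given {D,V} in G with K→· removed — back-door holds.
P(T|do(K)) = Σ_{D,V} P(T|K,D,V)·P(D,V).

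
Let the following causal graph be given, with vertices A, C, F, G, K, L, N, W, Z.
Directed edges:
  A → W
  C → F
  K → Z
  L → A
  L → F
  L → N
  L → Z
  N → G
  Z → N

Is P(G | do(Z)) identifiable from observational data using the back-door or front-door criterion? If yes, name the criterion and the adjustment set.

P(G|do(Z)): backdoor, adjust for {L}.

desc(Z)\{Z}={G,N}; candidates ⊆ {A,C,F,K,L,W}.
size 0: {}; under {} Z still reaches {A,F,G,K,L,N,W} ∋ G.
{L}: Z⊥G given {L} in G with Z→· removed — back-door holds.
P(G|do(Z)) = Σ_{L} P(G|Z,L)·P(L).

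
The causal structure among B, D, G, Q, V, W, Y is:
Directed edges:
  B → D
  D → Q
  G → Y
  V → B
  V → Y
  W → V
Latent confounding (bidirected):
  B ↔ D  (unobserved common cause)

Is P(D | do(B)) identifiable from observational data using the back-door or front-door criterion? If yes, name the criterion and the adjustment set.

desc(B)\{B}={D,Q}; candidates ⊆ {G,V,W,Y}.
B↔D: latent back-door arc(s) into B.
size 0: {}; under {} B still reaches {D,Q,V,W,Y} ∋ D.
size 1: {G}, {V}, {W} …(+1); under {G} B still reaches {D,Q,V,W,Y} ∋ D.
size 2: {G,V}, {G,W}, {G,Y} …(+3); under {G,V} B still reaches {D,Q} ∋ D.
B↔D cannot be blocked by any observed set — no back-door set.
No mediator lies on a directed B→…→D path.
Neither criterion identifies P(D|do(B)) in this graph.

P(D|do(B)): not identifiable (no BD/FD set).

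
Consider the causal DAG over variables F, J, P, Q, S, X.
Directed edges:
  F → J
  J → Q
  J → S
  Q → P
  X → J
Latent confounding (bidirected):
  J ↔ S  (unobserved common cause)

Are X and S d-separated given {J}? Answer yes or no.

No — X and S are d-connected given {J}.

Bayes-Ball from X | {J} reaches {F,S}.
S ∈ reach(X|{J}) ⇒ X ⊥̸ S | {J}.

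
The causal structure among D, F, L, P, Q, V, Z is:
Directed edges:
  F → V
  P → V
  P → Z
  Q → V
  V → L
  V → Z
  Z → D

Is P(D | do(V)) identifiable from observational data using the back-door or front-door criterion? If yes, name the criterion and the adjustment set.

P(D|do(V)): backdoor, adjust for {P}.

desc(V)\{V}={D,L,Z}; candidates ⊆ {F,P,Q}.
size 0: {}; under {} V still reaches {D,F,P,Q,Z} ∋ D.
{P}: V⊥D given {P} in G with V→· removed — back-door holds.
P(D|do(V)) = Σ_{P} P(D|V,P)·P(P).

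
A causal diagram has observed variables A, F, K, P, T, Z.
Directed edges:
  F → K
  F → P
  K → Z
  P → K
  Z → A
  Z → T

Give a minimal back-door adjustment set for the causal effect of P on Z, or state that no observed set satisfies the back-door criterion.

P→Z: minimal back-door set {F}.

desc(P)\{P}={A,K,T,Z}; candidates ⊆ {F}.
size 0: {}; under {} P still reaches {A,F,K,T,Z} ∋ Z.
{F}: P⊥Z given {F} in G with P→· removed — back-door holds.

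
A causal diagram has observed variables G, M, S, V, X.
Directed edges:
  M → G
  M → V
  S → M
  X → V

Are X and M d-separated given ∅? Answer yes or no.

Bayes-Ball from X | ∅ reaches {V}.
M ∉ reach(X|∅) ⇒ X ⊥ M | ∅.

Yes — X ⊥ M | ∅.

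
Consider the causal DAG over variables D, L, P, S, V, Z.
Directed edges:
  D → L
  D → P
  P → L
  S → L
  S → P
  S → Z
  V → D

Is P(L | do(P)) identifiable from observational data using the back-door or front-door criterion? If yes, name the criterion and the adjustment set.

desc(P)\{P}={L}; candidates ⊆ {D,S,V,Z}.
size 0: {}; under {} P still reaches {D,L,S,V,Z} ∋ L.
size 1: {D}, {S}, {V} …(+1); under {D} P still reaches {L,S,Z} ∋ L.
{D,S}: P⊥L given {D,S} in G with P→· removed — back-door holds.
P(L|do(P)) = Σ_{D,S} P(L|P,D,S)·P(D,S).

P(L|do(P)): backdoor, adjust for {D, S}.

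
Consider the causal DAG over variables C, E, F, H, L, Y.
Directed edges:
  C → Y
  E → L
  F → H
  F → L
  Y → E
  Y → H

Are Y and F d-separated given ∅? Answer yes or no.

Yes — Y ⊥ F | ∅.

Bayes-Ball from Y | ∅ reaches {C,E,H,L}.
F ∉ reach(Y|∅) ⇒ Y ⊥ F | ∅.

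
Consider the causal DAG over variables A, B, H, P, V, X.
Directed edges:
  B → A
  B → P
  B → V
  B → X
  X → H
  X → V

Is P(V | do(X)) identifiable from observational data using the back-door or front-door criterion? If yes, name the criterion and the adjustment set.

desc(X)\{X}={H,V}; candidates ⊆ {A,B,P}.
size 0: {}; under {} X still reaches {A,B,P,V} ∋ V.
{B}: X⊥V given {B} in G with X→· removed — back-door holds.
P(V|do(X)) = Σ_{B} P(V|X,B)·P(B).

P(V|do(X)): backdoor, adjust for {B}.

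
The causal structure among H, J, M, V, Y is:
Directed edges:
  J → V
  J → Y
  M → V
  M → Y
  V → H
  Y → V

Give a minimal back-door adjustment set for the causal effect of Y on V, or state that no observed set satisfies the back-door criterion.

desc(Y)\{Y}={H,V}; candidates ⊆ {J,M}.
size 0: {}; under {} Y still reaches {H,J,M,V} ∋ V.
size 1: {J}, {M}; under {J} Y still reaches {H,M,V} ∋ V.
{J,M}: Y⊥V given {J,M} in G with Y→· removed — back-door holds.

Y→V: minimal back-door set {J, M}.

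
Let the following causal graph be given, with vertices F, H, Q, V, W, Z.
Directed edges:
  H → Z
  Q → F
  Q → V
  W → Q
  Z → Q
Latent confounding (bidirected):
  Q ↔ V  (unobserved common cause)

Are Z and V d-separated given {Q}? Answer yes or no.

Bayes-Ball from Z | {Q} reaches {H,V,W}.
V ∈ reach(Z|{Q}) ⇒ Z ⊥̸ V | {Q}.

No — Z and V are d-connected given {Q}.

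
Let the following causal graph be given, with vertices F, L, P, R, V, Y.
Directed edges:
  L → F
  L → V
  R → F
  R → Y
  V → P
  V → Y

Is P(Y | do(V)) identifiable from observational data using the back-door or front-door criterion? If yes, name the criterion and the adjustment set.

desc(V)\{V}={P,Y}; candidates ⊆ {F,L,R}.
∅: V⊥Y given ∅ in G with V→· removed — back-door holds.
P(Y|do(V)) = P(Y|V) — no adjustment needed.

P(Y|do(V)): backdoor, adjust for ∅.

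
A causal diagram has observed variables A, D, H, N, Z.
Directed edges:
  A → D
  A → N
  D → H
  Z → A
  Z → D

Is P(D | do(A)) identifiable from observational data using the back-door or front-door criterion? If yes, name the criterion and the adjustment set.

P(D|do(A)): backdoor, adjust for {Z}.

desc(A)\{A}={D,H,N}; candidates ⊆ {Z}.
size 0: {}; under {} A still reaches {D,H,Z} ∋ D.
{Z}: A⊥D given {Z} in G with A→· removed — back-door holds.
P(D|do(A)) = Σ_{Z} P(D|A,Z)·P(Z).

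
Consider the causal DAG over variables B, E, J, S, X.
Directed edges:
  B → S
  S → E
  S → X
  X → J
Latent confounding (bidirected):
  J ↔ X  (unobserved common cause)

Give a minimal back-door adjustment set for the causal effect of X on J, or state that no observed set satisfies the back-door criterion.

X→J: no observed back-door set.

desc(X)\{X}={J}; candidates ⊆ {B,E,S}.
X↔J: latent back-door arc(s) into X.
size 0: {}; under {} X still reaches {B,E,J,S} ∋ J.
size 1: {B}, {E}, {S}; under {B} X still reaches {E,J,S} ∋ J.
size 2: {B,E}, {B,S}, {E,S}; under {B,E} X still reaches {J,S} ∋ J.
X↔J cannot be blocked by any observed set — no back-door set.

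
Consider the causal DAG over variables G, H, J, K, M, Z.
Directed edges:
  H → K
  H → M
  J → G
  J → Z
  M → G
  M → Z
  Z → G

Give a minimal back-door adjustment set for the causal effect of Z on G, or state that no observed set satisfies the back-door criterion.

Z→G: minimal back-door set {J, M}.

desc(Z)\{Z}={G}; candidates ⊆ {H,J,K,M}.
size 0: {}; under {} Z still reaches {G,H,J,K,M} ∋ G.
size 1: {H}, {J}, {K} …(+1); under {H} Z still reaches {G,J,M} ∋ G.
{J,M}: Z⊥G given {J,M} in G with Z→· removed — back-door holds.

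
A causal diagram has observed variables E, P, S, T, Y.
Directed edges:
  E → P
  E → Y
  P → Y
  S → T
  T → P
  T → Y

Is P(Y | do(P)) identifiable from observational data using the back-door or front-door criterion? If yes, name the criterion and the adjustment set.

P(Y|do(P)): backdoor, adjust for {E, T}.

desc(P)\{P}={Y}; candidates ⊆ {E,S,T}.
size 0: {}; under {} P still reaches {E,S,T,Y} ∋ Y.
size 1: {E}, {S}, {T}; under {E} P still reaches {S,T,Y} ∋ Y.
{E,T}: P⊥Y given {E,T} in G with P→· removed — back-door holds.
P(Y|do(P)) = Σ_{E,T} P(Y|P,E,T)·P(E,T).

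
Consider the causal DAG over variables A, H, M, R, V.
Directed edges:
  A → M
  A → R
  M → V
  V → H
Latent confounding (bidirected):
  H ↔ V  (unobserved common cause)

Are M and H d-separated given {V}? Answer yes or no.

No — M and H are d-connected given {V}.

Bayes-Ball from M | {V} reaches {A,H,R}.
H ∈ reach(M|{V}) ⇒ M ⊥̸ H | {V}.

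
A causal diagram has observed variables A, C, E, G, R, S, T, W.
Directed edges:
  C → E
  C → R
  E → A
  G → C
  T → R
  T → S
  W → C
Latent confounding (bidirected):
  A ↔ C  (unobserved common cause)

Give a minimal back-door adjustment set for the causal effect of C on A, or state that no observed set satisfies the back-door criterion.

C→A: no observed back-door set.

desc(C)\{C}={A,E,R}; candidates ⊆ {G,S,T,W}.
C↔A: latent back-door arc(s) into C.
size 0: {}; under {} C still reaches {A,G,W} ∋ A.
size 1: {G}, {S}, {T} …(+1); under {G} C still reaches {A,W} ∋ A.
size 2: {G,S}, {G,T}, {G,W} …(+3); under {G,S} C still reaches {A,W} ∋ A.
C↔A cannot be blocked by any observed set — no back-door set.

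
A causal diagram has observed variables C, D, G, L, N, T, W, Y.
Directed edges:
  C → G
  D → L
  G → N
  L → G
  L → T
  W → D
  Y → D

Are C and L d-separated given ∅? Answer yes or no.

Yes — C ⊥ L | ∅.

Bayes-Ball from C | ∅ reaches {G,N}.
L ∉ reach(C|∅) ⇒ C ⊥ L | ∅.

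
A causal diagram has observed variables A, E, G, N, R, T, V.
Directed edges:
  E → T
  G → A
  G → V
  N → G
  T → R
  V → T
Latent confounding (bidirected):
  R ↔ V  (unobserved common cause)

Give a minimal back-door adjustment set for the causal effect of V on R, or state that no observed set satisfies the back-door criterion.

desc(V)\{V}={R,T}; candidates ⊆ {A,E,G,N}.
V↔R: latent back-door arc(s) into V.
size 0: {}; under {} V still reaches {A,G,N,R} ∋ R.
size 1: {A}, {E}, {G} …(+1); under {A} V still reaches {G,N,R} ∋ R.
size 2: {A,E}, {A,G}, {A,N} …(+3); under {A,E} V still reaches {G,N,R} ∋ R.
V↔R cannot be blocked by any observed set — no back-door set.

V→R: no observed back-door set.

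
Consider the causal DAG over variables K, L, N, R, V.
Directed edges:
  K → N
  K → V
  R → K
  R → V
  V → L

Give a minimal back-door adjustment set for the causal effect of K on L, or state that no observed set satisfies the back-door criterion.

desc(K)\{K}={L,N,V}; candidates ⊆ {R}.
size 0: {}; under {} K still reaches {L,R,V} ∋ L.
{R}: K⊥L given {R} in G with K→· removed — back-door holds.

K→L: minimal back-door set {R}.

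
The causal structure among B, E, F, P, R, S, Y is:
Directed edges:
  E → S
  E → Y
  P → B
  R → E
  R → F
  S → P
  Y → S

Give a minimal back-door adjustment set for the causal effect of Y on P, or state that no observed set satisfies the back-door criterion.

Y→P: minimal back-door set {E}.

desc(Y)\{Y}={B,P,S}; candidates ⊆ {E,F,R}.
size 0: {}; under {} Y still reaches {B,E,F,P,R,S} ∋ P.
{E}: Y⊥P given {E} in G with Y→· removed — back-door holds.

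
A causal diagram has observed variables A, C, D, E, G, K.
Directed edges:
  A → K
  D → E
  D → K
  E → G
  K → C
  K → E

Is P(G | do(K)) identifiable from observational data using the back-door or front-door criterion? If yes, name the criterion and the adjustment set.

desc(K)\{K}={C,E,G}; candidates ⊆ {A,D}.
size 0: {}; under {} K still reaches {A,D,E,G} ∋ G.
{D}: K⊥G given {D} in G with K→· removed — back-door holds.
P(G|do(K)) = Σ_{D} P(G|K,D)·P(D).

P(G|do(K)): backdoor, adjust for {D}.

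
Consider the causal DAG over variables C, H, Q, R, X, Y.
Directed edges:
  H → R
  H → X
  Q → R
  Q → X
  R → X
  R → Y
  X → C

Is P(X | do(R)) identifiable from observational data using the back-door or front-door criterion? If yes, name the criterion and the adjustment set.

P(X|do(R)): backdoor, adjust for {H, Q}.

desc(R)\{R}={C,X,Y}; candidates ⊆ {H,Q}.
size 0: {}; under {} R still reaches {C,H,Q,X} ∋ X.
size 1: {H}, {Q}; under {H} R still reaches {C,Q,X} ∋ X.
{H,Q}: R⊥X given {H,Q} in G with R→· removed — back-door holds.
P(X|do(R)) = Σ_{H,Q} P(X|R,H,Q)·P(H,Q).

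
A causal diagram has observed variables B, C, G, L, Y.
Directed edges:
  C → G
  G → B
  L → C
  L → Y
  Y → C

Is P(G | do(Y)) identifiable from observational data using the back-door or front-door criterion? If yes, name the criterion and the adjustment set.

P(G|do(Y)): backdoor, adjust for {L}.

desc(Y)\{Y}={B,C,G}; candidates ⊆ {L}.
size 0: {}; under {} Y still reaches {B,C,G,L} ∋ G.
{L}: Y⊥G given {L} in G with Y→· removed — back-door holds.
P(G|do(Y)) = Σ_{L} P(G|Y,L)·P(L).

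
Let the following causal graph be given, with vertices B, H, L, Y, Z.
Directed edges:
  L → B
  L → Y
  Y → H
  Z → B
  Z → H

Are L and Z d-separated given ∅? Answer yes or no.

Bayes-Ball from L | ∅ reaches {B,H,Y}.
Z ∉ reach(L|∅) ⇒ L ⊥ Z | ∅.

Yes — L ⊥ Z | ∅.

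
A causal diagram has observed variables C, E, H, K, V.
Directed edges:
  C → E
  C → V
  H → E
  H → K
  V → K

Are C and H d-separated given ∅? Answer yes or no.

Bayes-Ball from C | ∅ reaches {E,K,V}.
H ∉ reach(C|∅) ⇒ C ⊥ H | ∅.

Yes — C ⊥ H | ∅.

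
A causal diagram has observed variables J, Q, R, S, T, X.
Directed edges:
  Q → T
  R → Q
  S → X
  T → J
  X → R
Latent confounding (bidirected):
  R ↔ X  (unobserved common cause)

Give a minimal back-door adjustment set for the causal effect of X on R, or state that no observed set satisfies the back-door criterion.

desc(X)\{X}={J,Q,R,T}; candidates ⊆ {S}.
X↔R: latent back-door arc(s) into X.
size 0: {}; under {} X still reaches {J,Q,R,S,T} ∋ R.
size 1: {S}; under {S} X still reaches {J,Q,R,T} ∋ R.
X↔R cannot be blocked by any observed set — no back-door set.

X→R: no observed back-door set.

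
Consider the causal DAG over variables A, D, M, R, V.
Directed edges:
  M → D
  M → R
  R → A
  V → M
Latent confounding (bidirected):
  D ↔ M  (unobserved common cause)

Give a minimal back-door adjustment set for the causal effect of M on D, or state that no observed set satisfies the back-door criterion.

M→D: no observed back-door set.

desc(M)\{M}={A,D,R}; candidates ⊆ {V}.
M↔D: latent back-door arc(s) into M.
size 0: {}; under {} M still reaches {D,V} ∋ D.
size 1: {V}; under {V} M still reaches {D} ∋ D.
M↔D cannot be blocked by any observed set — no back-door set.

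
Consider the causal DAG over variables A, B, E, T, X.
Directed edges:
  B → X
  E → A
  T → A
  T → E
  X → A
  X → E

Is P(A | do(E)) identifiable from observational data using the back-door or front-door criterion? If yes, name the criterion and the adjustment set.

desc(E)\{E}={A}; candidates ⊆ {B,T,X}.
size 0: {}; under {} E still reaches {A,B,T,X} ∋ A.
size 1: {B}, {T}, {X}; under {B} E still reaches {A,T,X} ∋ A.
{T,X}: E⊥A given {T,X} in G with E→· removed — back-door holds.
P(A|do(E)) = Σ_{T,X} P(A|E,T,X)·P(T,X).

P(A|do(E)): backdoor, adjust for {T, X}.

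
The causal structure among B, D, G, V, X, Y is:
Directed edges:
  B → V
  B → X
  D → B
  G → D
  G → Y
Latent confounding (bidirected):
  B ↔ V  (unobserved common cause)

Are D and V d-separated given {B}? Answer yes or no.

No — D and V are d-connected given {B}.

Bayes-Ball from D | {B} reaches {G,V,Y}.
V ∈ reach(D|{B}) ⇒ D ⊥̸ V | {B}.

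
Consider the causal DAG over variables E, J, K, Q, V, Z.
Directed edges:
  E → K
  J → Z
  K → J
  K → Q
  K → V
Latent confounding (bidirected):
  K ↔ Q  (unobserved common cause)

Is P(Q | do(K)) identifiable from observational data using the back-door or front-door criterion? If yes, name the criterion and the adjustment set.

P(Q|do(K)): not identifiable (no BD/FD set).

desc(K)\{K}={J,Q,V,Z}; candidates ⊆ {E}.
K↔Q: latent back-door arc(s) into K.
size 0: {}; under {} K still reaches {E,Q} ∋ Q.
size 1: {E}; under {E} K still reaches {Q} ∋ Q.
K↔Q cannot be blocked by any observed set — no back-door set.
No mediator lies on a directed K→…→Q path.
Neither criterion identifies P(Q|do(K)) in this graph.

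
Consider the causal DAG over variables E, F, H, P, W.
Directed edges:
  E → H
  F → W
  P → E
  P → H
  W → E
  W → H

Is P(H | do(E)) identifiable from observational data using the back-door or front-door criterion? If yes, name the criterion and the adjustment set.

P(H|do(E)): backdoor, adjust for {P, W}.

desc(E)\{E}={H}; candidates ⊆ {F,P,W}.
size 0: {}; under {} E still reaches {F,H,P,W} ∋ H.
size 1: {F}, {P}, {W}; under {F} E still reaches {H,P,W} ∋ H.
{P,W}: E⊥H given {P,W} in G with E→· removed — back-door holds.
P(H|do(E)) = Σ_{P,W} P(H|E,P,W)·P(P,W).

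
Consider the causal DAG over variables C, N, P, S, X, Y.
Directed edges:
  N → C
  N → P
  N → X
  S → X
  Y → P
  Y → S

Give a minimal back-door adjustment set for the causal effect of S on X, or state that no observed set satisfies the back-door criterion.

desc(S)\{S}={X}; candidates ⊆ {C,N,P,Y}.
∅: S⊥X given ∅ in G with S→· removed — back-door holds.

S→X: minimal back-door set ∅.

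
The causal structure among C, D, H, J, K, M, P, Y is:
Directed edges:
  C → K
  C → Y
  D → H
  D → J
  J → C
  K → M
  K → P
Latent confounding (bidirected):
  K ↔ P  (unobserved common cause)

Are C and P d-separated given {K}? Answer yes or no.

Bayes-Ball from C | {K} reaches {D,H,J,P,Y}.
P ∈ reach(C|{K}) ⇒ C ⊥̸ P | {K}.

No — C and P are d-connected given {K}.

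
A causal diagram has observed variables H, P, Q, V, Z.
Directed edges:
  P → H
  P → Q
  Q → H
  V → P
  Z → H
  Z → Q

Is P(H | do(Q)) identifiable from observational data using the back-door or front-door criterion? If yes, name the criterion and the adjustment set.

P(H|do(Q)): backdoor, adjust for {P, Z}.

desc(Q)\{Q}={H}; candidates ⊆ {P,V,Z}.
size 0: {}; under {} Q still reaches {H,P,V,Z} ∋ H.
size 1: {P}, {V}, {Z}; under {P} Q still reaches {H,Z} ∋ H.
{P,Z}: Q⊥H given {P,Z} in G with Q→· removed — back-door holds.
P(H|do(Q)) = Σ_{P,Z} P(H|Q,P,Z)·P(P,Z).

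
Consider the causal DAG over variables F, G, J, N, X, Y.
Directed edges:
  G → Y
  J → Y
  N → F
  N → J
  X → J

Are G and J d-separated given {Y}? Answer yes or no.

Bayes-Ball from G | {Y} reaches {F,J,N,X}.
J ∈ reach(G|{Y}) ⇒ G ⊥̸ J | {Y}.

No — G and J are d-connected given {Y}.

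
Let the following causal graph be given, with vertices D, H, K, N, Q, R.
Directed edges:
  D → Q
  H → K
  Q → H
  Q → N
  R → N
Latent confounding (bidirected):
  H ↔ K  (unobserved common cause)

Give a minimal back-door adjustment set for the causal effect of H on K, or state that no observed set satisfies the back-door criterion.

H→K: no observed back-door set.

desc(H)\{H}={K}; candidates ⊆ {D,N,Q,R}.
H↔K: latent back-door arc(s) into H.
size 0: {}; under {} H still reaches {D,K,N,Q} ∋ K.
size 1: {D}, {N}, {Q} …(+1); under {D} H still reaches {K,N,Q} ∋ K.
size 2: {D,N}, {D,Q}, {D,R} …(+3); under {D,N} H still reaches {K,Q,R} ∋ K.
H↔K cannot be blocked by any observed set — no back-door set.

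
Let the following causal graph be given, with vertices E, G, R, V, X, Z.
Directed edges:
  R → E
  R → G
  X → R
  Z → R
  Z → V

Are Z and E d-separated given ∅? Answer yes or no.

Bayes-Ball from Z | ∅ reaches {E,G,R,V}.
E ∈ reach(Z|∅) ⇒ Z ⊥̸ E | ∅.

No — Z and E are d-connected given ∅.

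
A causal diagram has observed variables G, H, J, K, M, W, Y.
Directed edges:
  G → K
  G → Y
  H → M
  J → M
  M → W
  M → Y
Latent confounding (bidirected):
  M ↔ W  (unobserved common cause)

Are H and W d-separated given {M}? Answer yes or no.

No — H and W are d-connected given {M}.

Bayes-Ball from H | {M} reaches {J,W}.
W ∈ reach(H|{M}) ⇒ H ⊥̸ W | {M}.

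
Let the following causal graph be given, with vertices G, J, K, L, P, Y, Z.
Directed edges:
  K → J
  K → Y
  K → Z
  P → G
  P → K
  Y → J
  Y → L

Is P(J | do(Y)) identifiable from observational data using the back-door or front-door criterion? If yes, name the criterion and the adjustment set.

desc(Y)\{Y}={J,L}; candidates ⊆ {G,K,P,Z}.
size 0: {}; under {} Y still reaches {G,J,K,P,Z} ∋ J.
{K}: Y⊥J given {K} in G with Y→· removed — back-door holds.
P(J|do(Y)) = Σ_{K} P(J|Y,K)·P(K).

P(J|do(Y)): backdoor, adjust for {K}.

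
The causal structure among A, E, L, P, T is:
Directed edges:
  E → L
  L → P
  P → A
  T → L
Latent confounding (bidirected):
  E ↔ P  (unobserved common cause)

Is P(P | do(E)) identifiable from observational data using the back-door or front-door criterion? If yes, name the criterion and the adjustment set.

desc(E)\{E}={A,L,P}; candidates ⊆ {T}.
E↔P: latent back-door arc(s) into E.
size 0: {}; under {} E still reaches {A,P} ∋ P.
size 1: {T}; under {T} E still reaches {A,P} ∋ P.
E↔P cannot be blocked by any observed set — no back-door set.
{L}: (i) intercepts every directed E→P path; (ii) no back-door E→{L}; (iii) {E} blocks every back-door {L}→P. Front-door holds.
P(P|do(E)) = Σ_{L} P(L|E) Σ_{E'} P(P|L,E')P(E').

P(P|do(E)): frontdoor, adjust for {L}.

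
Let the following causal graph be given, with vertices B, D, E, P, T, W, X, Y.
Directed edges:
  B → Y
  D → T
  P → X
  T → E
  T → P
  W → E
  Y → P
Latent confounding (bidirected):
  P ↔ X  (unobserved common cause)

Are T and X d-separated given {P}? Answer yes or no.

No — T and X are d-connected given {P}.

Bayes-Ball from T | {P} reaches {B,D,E,X,Y}.
X ∈ reach(T|{P}) ⇒ T ⊥̸ X | {P}.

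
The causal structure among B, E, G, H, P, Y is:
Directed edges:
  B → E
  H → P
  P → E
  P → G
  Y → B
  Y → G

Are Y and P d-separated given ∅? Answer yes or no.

Bayes-Ball from Y | ∅ reaches {B,E,G}.
P ∉ reach(Y|∅) ⇒ Y ⊥ P | ∅.

Yes — Y ⊥ P | ∅.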